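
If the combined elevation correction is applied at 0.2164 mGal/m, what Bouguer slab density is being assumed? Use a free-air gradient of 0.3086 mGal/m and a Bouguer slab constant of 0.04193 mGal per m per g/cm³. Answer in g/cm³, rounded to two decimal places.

2.20

0.2164 = 0.3086 − 0.04193 × ρ
ρ = (0.3086 − 0.2164) / 0.04193 = 2.20 g/cm³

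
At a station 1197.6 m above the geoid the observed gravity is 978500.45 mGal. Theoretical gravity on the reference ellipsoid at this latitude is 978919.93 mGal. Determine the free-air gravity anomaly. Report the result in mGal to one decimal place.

Free-air correction = 0.3086 × 1197.6 = 369.58 mGal
Free-air anomaly = 978500.45 − 978919.93 + (369.58) = -49.90 mGal

-49.9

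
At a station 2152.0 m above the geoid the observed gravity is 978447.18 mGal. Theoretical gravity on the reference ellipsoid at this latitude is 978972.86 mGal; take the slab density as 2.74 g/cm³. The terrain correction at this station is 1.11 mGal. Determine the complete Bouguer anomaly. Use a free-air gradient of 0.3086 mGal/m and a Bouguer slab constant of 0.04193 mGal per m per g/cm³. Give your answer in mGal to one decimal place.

Free-air correction = 0.3086 × 2152.0 = 664.11 mGal
Free-air anomaly = 978447.18 − 978972.86 + (664.11) = 138.43 mGal
Bouguer slab correction = 0.04193 × 2.74 × 2152.0 = 247.24 mGal
Simple Bouguer anomaly = 138.43 − (247.24) = -108.81 mGal
Complete Bouguer anomaly = -108.81 + 1.11 = -107.70 mGal

-107.7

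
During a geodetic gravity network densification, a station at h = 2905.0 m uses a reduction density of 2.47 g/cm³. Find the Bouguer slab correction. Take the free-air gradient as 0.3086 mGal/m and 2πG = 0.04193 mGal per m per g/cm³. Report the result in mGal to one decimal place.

Bouguer slab correction = 0.04193 × 2.47 × 2905.0 = 300.9 mGal

300.9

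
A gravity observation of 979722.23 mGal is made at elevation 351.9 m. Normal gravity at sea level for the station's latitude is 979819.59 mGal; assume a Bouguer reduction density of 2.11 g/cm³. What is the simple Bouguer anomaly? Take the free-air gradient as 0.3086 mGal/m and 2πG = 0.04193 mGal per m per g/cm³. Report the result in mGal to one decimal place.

Free-air correction = 0.3086 × 351.9 = 108.60 mGal
Free-air anomaly = 979722.23 − 979819.59 + (108.60) = 11.24 mGal
Bouguer slab correction = 0.04193 × 2.11 × 351.9 = 31.13 mGal
Simple Bouguer anomaly = 11.24 − (31.13) = -19.89 mGal

-19.9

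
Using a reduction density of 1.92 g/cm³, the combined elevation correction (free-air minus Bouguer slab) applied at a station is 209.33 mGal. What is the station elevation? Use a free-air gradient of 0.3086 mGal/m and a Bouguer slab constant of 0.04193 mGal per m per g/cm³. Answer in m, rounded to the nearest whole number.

Combined gradient = 0.3086 − 0.04193 × 1.92 = 0.2280944 mGal/m
h = 209.33 / 0.2280944 = 917.73 m

918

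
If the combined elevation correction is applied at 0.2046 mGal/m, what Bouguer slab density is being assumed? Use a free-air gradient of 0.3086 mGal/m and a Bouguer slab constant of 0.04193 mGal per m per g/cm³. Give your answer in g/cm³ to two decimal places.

0.2046 = 0.3086 − 0.04193 × ρ
ρ = (0.3086 − 0.2046) / 0.04193 = 2.48 g/cm³

2.48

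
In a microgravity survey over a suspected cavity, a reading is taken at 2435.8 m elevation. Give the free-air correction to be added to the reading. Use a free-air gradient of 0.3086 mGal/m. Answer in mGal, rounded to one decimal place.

Free-air correction = 0.3086 × 2435.8 = 751.7 mGal

751.7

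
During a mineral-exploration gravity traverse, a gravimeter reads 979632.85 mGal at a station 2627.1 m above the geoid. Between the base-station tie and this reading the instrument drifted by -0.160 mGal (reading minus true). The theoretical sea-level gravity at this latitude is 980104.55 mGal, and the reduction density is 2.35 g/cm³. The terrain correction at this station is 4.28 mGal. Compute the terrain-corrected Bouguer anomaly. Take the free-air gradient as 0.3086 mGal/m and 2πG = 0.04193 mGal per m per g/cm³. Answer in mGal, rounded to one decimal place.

84.6

Drift-corrected reading = 979632.85 − (-0.160) = 979633.010 mGal
Free-air correction = 0.3086 × 2627.1 = 810.72 mGal
Free-air anomaly = 979633.010 − 980104.55 + (810.72) = 339.180 mGal
Bouguer slab correction = 0.04193 × 2.35 × 2627.1 = 258.86 mGal
Simple Bouguer anomaly = 339.180 − (258.86) = 80.320 mGal
Complete Bouguer anomaly = 80.320 + 4.28 = 84.600 mGal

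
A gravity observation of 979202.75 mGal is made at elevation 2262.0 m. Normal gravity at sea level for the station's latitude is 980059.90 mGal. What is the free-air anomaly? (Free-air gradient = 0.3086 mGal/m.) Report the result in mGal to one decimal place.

Free-air correction = 0.3086 × 2262.0 = 698.05 mGal
Free-air anomaly = 979202.75 − 980059.90 + (698.05) = -159.10 mGal

-159.1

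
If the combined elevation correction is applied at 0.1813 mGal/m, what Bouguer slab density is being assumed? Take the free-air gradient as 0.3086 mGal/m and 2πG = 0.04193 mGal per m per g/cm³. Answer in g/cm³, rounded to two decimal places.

0.1813 = 0.3086 − 0.04193 × ρ
ρ = (0.3086 − 0.1813) / 0.04193 = 3.04 g/cm³

3.04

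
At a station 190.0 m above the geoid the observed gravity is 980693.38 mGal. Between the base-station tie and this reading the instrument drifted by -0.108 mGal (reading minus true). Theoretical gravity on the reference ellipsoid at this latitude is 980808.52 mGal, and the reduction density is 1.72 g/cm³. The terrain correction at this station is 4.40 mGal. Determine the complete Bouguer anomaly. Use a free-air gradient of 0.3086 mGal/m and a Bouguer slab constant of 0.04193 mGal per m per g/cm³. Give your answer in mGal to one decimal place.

Drift-corrected reading = 980693.38 − (-0.108) = 980693.488 mGal
Free-air correction = 0.3086 × 190.0 = 58.63 mGal
Free-air anomaly = 980693.488 − 980808.52 + (58.63) = -56.402 mGal
Bouguer slab correction = 0.04193 × 1.72 × 190.0 = 13.70 mGal
Simple Bouguer anomaly = -56.402 − (13.70) = -70.102 mGal
Complete Bouguer anomaly = -70.102 + 4.40 = -65.702 mGal

-65.7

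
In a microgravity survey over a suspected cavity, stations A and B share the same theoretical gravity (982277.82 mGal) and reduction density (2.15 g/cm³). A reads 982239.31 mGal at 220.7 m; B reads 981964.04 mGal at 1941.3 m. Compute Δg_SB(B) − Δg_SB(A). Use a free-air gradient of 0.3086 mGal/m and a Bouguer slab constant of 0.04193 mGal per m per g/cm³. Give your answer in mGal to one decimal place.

Δg_SB(A) = 982239.31 − 982277.82 + 0.3086×220.7 − 0.04193×2.15×220.7 = 9.70 mGal
Δg_SB(B) = 981964.04 − 982277.82 + 0.3086×1941.3 − 0.04193×2.15×1941.3 = 110.30 mGal
Difference = 110.30 − (9.70) = 100.60 mGal

100.6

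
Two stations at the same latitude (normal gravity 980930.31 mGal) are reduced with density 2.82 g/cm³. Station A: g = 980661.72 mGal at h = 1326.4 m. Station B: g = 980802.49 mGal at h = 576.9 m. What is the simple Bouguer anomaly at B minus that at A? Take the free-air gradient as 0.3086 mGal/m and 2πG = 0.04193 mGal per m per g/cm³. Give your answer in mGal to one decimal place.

Δg_SB(A) = 980661.72 − 980930.31 + 0.3086×1326.4 − 0.04193×2.82×1326.4 = -16.10 mGal
Δg_SB(B) = 980802.49 − 980930.31 + 0.3086×576.9 − 0.04193×2.82×576.9 = -18.00 mGal
Difference = -18.00 − (-16.10) = -1.90 mGal

-1.9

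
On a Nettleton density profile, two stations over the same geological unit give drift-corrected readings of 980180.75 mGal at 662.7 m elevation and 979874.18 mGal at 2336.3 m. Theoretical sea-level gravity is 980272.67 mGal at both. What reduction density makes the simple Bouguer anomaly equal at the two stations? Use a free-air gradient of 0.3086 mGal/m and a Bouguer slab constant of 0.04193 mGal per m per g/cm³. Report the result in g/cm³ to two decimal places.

2.99

Δg_obs = 979874.18 − 980180.75 = -306.57 mGal over Δh = 2336.3 − 662.7 = 1673.6 m
Equal Bouguer anomalies ⇒ Δg_obs + (0.3086 − 0.04193ρ)·Δh = 0
0.3086 − 0.04193ρ = −Δg_obs/Δh = 0.18318
ρ = (0.3086 − 0.18318) / 0.04193 = 2.99 g/cm³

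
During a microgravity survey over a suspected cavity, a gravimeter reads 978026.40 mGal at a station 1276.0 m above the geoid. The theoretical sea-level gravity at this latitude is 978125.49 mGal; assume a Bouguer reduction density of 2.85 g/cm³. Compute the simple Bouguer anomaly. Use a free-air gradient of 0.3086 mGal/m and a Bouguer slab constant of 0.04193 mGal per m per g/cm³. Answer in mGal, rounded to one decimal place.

Free-air correction = 0.3086 × 1276.0 = 393.77 mGal
Free-air anomaly = 978026.40 − 978125.49 + (393.77) = 294.68 mGal
Bouguer slab correction = 0.04193 × 2.85 × 1276.0 = 152.48 mGal
Simple Bouguer anomaly = 294.68 − (152.48) = 142.20 mGal

142.2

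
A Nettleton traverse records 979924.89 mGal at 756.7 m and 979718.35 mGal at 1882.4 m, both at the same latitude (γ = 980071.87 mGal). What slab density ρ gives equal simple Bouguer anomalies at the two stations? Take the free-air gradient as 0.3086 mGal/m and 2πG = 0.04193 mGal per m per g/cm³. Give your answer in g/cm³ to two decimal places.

2.98

Δg_obs = 979718.35 − 979924.89 = -206.54 mGal over Δh = 1882.4 − 756.7 = 1125.7 m
Equal Bouguer anomalies ⇒ Δg_obs + (0.3086 − 0.04193ρ)·Δh = 0
0.3086 − 0.04193ρ = −Δg_obs/Δh = 0.18348
ρ = (0.3086 − 0.18348) / 0.04193 = 2.98 g/cm³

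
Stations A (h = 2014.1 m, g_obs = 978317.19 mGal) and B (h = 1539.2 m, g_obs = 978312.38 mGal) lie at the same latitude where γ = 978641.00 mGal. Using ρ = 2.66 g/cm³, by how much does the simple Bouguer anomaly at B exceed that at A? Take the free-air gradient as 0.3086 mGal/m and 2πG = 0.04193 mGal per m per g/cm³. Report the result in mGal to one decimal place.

Δg_SB(A) = 978317.19 − 978641.00 + 0.3086×2014.1 − 0.04193×2.66×2014.1 = 73.10 mGal
Δg_SB(B) = 978312.38 − 978641.00 + 0.3086×1539.2 − 0.04193×2.66×1539.2 = -25.30 mGal
Difference = -25.30 − (73.10) = -98.40 mGal

-98.4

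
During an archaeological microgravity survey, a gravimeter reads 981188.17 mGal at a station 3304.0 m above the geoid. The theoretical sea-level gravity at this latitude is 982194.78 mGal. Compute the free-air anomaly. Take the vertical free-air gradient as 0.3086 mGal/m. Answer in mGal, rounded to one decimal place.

13.0

Free-air correction = 0.3086 × 3304.0 = 1019.61 mGal
Free-air anomaly = 981188.17 − 982194.78 + (1019.61) = 13.00 mGal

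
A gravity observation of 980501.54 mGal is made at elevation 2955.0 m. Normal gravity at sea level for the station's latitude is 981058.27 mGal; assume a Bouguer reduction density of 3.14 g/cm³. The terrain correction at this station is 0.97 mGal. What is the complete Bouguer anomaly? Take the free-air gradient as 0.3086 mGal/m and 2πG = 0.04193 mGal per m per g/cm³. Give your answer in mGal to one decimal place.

-32.9

Free-air correction = 0.3086 × 2955.0 = 911.91 mGal
Free-air anomaly = 980501.54 − 981058.27 + (911.91) = 355.18 mGal
Bouguer slab correction = 0.04193 × 3.14 × 2955.0 = 389.06 mGal
Simple Bouguer anomaly = 355.18 − (389.06) = -33.88 mGal
Complete Bouguer anomaly = -33.88 + 0.97 = -32.91 mGal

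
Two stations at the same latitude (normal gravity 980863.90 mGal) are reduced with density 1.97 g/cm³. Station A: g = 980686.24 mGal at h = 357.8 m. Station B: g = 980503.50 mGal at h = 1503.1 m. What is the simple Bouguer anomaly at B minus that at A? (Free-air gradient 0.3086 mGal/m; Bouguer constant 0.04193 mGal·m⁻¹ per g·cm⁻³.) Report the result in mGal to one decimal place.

76.1

Δg_SB(A) = 980686.24 − 980863.90 + 0.3086×357.8 − 0.04193×1.97×357.8 = -96.80 mGal
Δg_SB(B) = 980503.50 − 980863.90 + 0.3086×1503.1 − 0.04193×1.97×1503.1 = -20.70 mGal
Difference = -20.70 − (-96.80) = 76.10 mGal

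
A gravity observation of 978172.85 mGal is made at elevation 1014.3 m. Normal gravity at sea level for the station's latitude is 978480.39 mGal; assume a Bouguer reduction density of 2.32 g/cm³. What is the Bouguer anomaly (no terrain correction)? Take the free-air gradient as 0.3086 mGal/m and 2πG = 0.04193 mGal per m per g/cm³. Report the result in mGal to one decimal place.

Free-air correction = 0.3086 × 1014.3 = 313.01 mGal
Free-air anomaly = 978172.85 − 978480.39 + (313.01) = 5.47 mGal
Bouguer slab correction = 0.04193 × 2.32 × 1014.3 = 98.67 mGal
Simple Bouguer anomaly = 5.47 − (98.67) = -93.20 mGal

-93.2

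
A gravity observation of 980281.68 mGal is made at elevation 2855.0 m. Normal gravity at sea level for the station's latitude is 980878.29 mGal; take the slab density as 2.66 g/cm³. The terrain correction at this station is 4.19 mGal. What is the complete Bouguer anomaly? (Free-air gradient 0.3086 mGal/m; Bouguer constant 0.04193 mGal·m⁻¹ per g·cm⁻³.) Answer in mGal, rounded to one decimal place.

-29.8

Free-air correction = 0.3086 × 2855.0 = 881.05 mGal
Free-air anomaly = 980281.68 − 980878.29 + (881.05) = 284.44 mGal
Bouguer slab correction = 0.04193 × 2.66 × 2855.0 = 318.43 mGal
Simple Bouguer anomaly = 284.44 − (318.43) = -33.99 mGal
Complete Bouguer anomaly = -33.99 + 4.19 = -29.80 mGal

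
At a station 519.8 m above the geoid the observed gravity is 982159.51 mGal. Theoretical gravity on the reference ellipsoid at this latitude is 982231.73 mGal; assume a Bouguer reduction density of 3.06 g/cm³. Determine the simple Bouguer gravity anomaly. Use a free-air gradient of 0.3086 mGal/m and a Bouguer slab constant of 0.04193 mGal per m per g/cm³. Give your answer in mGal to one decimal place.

21.5

Free-air correction = 0.3086 × 519.8 = 160.41 mGal
Free-air anomaly = 982159.51 − 982231.73 + (160.41) = 88.19 mGal
Bouguer slab correction = 0.04193 × 3.06 × 519.8 = 66.69 mGal
Simple Bouguer anomaly = 88.19 − (66.69) = 21.50 mGal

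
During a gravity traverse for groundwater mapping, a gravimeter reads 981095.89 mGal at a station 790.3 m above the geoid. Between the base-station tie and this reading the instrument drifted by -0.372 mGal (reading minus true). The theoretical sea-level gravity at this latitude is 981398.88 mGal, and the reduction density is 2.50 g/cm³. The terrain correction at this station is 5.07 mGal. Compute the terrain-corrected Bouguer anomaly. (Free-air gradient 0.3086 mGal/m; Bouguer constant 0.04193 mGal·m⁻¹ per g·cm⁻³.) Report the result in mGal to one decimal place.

Drift-corrected reading = 981095.89 − (-0.372) = 981096.262 mGal
Free-air correction = 0.3086 × 790.3 = 243.89 mGal
Free-air anomaly = 981096.262 − 981398.88 + (243.89) = -58.728 mGal
Bouguer slab correction = 0.04193 × 2.50 × 790.3 = 82.84 mGal
Simple Bouguer anomaly = -58.728 − (82.84) = -141.568 mGal
Complete Bouguer anomaly = -141.568 + 5.07 = -136.498 mGal

-136.5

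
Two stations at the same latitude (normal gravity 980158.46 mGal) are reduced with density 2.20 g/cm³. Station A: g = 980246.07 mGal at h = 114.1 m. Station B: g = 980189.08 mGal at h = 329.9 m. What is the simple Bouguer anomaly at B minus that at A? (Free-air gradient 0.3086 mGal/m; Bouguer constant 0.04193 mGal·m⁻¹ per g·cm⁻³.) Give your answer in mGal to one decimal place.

-10.3

Δg_SB(A) = 980246.07 − 980158.46 + 0.3086×114.1 − 0.04193×2.20×114.1 = 112.30 mGal
Δg_SB(B) = 980189.08 − 980158.46 + 0.3086×329.9 − 0.04193×2.20×329.9 = 102.00 mGal
Difference = 102.00 − (112.30) = -10.30 mGal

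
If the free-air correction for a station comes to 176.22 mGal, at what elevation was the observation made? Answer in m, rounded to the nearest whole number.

h = 176.22 / 0.3086 = 571.03 m

571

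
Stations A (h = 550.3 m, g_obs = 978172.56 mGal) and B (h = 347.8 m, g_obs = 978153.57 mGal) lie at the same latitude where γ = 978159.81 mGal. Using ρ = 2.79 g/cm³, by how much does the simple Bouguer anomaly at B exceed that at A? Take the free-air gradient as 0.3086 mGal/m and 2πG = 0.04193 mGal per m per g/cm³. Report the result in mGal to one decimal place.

-57.8

Δg_SB(A) = 978172.56 − 978159.81 + 0.3086×550.3 − 0.04193×2.79×550.3 = 118.20 mGal
Δg_SB(B) = 978153.57 − 978159.81 + 0.3086×347.8 − 0.04193×2.79×347.8 = 60.40 mGal
Difference = 60.40 − (118.20) = -57.80 mGal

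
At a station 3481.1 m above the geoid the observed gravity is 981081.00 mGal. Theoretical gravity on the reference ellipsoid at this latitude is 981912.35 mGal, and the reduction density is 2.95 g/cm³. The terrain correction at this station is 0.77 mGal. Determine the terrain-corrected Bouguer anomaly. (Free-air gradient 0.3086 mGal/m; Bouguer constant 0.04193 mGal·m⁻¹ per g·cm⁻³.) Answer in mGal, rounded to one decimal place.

-186.9

Free-air correction = 0.3086 × 3481.1 = 1074.27 mGal
Free-air anomaly = 981081.00 − 981912.35 + (1074.27) = 242.92 mGal
Bouguer slab correction = 0.04193 × 2.95 × 3481.1 = 430.59 mGal
Simple Bouguer anomaly = 242.92 − (430.59) = -187.67 mGal
Complete Bouguer anomaly = -187.67 + 0.77 = -186.90 mGal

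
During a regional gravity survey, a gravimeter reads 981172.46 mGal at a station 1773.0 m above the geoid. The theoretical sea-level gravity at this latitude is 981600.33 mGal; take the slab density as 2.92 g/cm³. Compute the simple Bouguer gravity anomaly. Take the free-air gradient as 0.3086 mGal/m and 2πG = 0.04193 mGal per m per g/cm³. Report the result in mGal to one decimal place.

-97.8

Free-air correction = 0.3086 × 1773.0 = 547.15 mGal
Free-air anomaly = 981172.46 − 981600.33 + (547.15) = 119.28 mGal
Bouguer slab correction = 0.04193 × 2.92 × 1773.0 = 217.08 mGal
Simple Bouguer anomaly = 119.28 − (217.08) = -97.80 mGal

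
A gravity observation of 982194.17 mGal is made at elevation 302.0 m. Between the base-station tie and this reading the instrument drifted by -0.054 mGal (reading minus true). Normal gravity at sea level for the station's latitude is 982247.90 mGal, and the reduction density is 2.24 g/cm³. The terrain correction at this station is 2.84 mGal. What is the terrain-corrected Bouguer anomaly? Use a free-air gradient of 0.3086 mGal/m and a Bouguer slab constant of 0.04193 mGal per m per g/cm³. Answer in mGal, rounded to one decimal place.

Drift-corrected reading = 982194.17 − (-0.054) = 982194.224 mGal
Free-air correction = 0.3086 × 302.0 = 93.20 mGal
Free-air anomaly = 982194.224 − 982247.90 + (93.20) = 39.524 mGal
Bouguer slab correction = 0.04193 × 2.24 × 302.0 = 28.36 mGal
Simple Bouguer anomaly = 39.524 − (28.36) = 11.164 mGal
Complete Bouguer anomaly = 11.164 + 2.84 = 14.004 mGal

14.0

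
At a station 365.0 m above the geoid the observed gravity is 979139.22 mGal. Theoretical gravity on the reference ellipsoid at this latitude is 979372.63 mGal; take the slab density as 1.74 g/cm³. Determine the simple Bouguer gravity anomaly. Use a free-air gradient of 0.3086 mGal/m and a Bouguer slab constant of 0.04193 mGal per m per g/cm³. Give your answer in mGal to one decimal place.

Free-air correction = 0.3086 × 365.0 = 112.64 mGal
Free-air anomaly = 979139.22 − 979372.63 + (112.64) = -120.77 mGal
Bouguer slab correction = 0.04193 × 1.74 × 365.0 = 26.63 mGal
Simple Bouguer anomaly = -120.77 − (26.63) = -147.40 mGal

-147.4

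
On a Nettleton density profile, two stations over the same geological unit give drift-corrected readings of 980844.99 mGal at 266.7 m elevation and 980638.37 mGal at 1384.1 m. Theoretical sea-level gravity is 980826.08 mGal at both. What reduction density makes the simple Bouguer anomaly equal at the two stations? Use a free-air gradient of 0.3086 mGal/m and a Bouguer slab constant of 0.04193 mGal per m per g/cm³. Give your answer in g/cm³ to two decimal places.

Δg_obs = 980638.37 − 980844.99 = -206.62 mGal over Δh = 1384.1 − 266.7 = 1117.4 m
Equal Bouguer anomalies ⇒ Δg_obs + (0.3086 − 0.04193ρ)·Δh = 0
0.3086 − 0.04193ρ = −Δg_obs/Δh = 0.18491
ρ = (0.3086 − 0.18491) / 0.04193 = 2.95 g/cm³

2.95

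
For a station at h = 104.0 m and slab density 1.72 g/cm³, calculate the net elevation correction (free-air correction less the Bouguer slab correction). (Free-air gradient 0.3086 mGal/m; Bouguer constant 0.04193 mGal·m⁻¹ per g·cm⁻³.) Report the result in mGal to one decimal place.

24.6

Combined gradient = 0.3086 − 0.04193 × 1.72 = 0.2364804 mGal/m
Combined elevation correction = 0.2364804 × 104.0 = 24.6 mGal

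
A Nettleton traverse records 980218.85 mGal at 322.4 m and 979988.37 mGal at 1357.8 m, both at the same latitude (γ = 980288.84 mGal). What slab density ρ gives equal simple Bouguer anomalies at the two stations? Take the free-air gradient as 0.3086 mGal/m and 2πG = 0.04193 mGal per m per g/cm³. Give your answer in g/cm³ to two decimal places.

Δg_obs = 979988.37 − 980218.85 = -230.48 mGal over Δh = 1357.8 − 322.4 = 1035.4 m
Equal Bouguer anomalies ⇒ Δg_obs + (0.3086 − 0.04193ρ)·Δh = 0
0.3086 − 0.04193ρ = −Δg_obs/Δh = 0.22260
ρ = (0.3086 − 0.22260) / 0.04193 = 2.05 g/cm³

2.05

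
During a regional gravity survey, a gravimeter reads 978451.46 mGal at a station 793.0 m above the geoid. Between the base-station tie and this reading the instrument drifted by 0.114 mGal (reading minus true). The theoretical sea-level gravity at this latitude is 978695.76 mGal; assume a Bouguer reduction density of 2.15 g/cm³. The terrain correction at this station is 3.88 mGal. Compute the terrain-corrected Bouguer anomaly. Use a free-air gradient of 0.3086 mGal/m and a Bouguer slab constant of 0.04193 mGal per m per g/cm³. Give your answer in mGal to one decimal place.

-67.3

Drift-corrected reading = 978451.46 − (0.114) = 978451.346 mGal
Free-air correction = 0.3086 × 793.0 = 244.72 mGal
Free-air anomaly = 978451.346 − 978695.76 + (244.72) = 0.306 mGal
Bouguer slab correction = 0.04193 × 2.15 × 793.0 = 71.49 mGal
Simple Bouguer anomaly = 0.306 − (71.49) = -71.184 mGal
Complete Bouguer anomaly = -71.184 + 3.88 = -67.304 mGal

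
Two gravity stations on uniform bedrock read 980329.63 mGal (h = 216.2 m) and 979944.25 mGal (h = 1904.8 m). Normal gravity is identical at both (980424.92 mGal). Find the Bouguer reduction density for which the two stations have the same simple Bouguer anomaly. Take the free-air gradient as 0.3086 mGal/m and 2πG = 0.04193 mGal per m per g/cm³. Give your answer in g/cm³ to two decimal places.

1.92

Δg_obs = 979944.25 − 980329.63 = -385.38 mGal over Δh = 1904.8 − 216.2 = 1688.6 m
Equal Bouguer anomalies ⇒ Δg_obs + (0.3086 − 0.04193ρ)·Δh = 0
0.3086 − 0.04193ρ = −Δg_obs/Δh = 0.22822
ρ = (0.3086 − 0.22822) / 0.04193 = 1.92 g/cm³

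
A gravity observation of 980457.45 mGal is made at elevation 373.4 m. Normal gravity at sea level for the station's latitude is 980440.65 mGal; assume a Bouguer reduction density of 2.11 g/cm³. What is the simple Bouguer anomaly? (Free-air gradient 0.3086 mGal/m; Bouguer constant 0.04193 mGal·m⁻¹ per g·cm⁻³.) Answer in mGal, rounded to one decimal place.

99.0

Free-air correction = 0.3086 × 373.4 = 115.23 mGal
Free-air anomaly = 980457.45 − 980440.65 + (115.23) = 132.03 mGal
Bouguer slab correction = 0.04193 × 2.11 × 373.4 = 33.04 mGal
Simple Bouguer anomaly = 132.03 − (33.04) = 98.99 mGal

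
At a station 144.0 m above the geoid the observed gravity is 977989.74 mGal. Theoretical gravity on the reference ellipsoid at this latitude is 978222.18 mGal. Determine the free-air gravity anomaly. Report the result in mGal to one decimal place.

-188.0

Free-air correction = 0.3086 × 144.0 = 44.44 mGal
Free-air anomaly = 977989.74 − 978222.18 + (44.44) = -188.00 mGal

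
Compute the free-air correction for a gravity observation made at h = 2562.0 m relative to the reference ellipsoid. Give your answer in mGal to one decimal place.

Free-air correction = 0.3086 × 2562.0 = 790.6 mGal

790.6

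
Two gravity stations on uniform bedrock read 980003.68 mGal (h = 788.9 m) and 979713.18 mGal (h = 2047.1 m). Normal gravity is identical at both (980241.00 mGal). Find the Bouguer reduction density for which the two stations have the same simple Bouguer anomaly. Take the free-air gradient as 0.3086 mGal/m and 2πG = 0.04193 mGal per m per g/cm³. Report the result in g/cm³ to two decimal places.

1.85

Δg_obs = 979713.18 − 980003.68 = -290.50 mGal over Δh = 2047.1 − 788.9 = 1258.2 m
Equal Bouguer anomalies ⇒ Δg_obs + (0.3086 − 0.04193ρ)·Δh = 0
0.3086 − 0.04193ρ = −Δg_obs/Δh = 0.23089
ρ = (0.3086 − 0.23089) / 0.04193 = 1.85 g/cm³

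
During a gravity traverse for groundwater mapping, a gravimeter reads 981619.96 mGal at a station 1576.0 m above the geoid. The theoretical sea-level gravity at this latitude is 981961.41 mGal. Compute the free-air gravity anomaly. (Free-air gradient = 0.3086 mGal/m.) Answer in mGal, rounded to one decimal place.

144.9

Free-air correction = 0.3086 × 1576.0 = 486.35 mGal
Free-air anomaly = 981619.96 − 981961.41 + (486.35) = 144.90 mGal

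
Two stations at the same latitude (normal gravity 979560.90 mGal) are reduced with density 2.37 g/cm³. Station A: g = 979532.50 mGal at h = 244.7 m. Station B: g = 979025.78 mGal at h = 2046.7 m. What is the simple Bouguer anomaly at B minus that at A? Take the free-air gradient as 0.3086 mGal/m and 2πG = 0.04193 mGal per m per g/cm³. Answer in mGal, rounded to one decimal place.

Δg_SB(A) = 979532.50 − 979560.90 + 0.3086×244.7 − 0.04193×2.37×244.7 = 22.80 mGal
Δg_SB(B) = 979025.78 − 979560.90 + 0.3086×2046.7 − 0.04193×2.37×2046.7 = -106.90 mGal
Difference = -106.90 − (22.80) = -129.70 mGal

-129.7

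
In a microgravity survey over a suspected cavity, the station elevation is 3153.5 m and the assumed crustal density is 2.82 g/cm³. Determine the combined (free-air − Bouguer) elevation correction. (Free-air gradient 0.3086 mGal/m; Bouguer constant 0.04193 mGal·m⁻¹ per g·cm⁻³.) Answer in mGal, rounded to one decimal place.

600.3

Combined gradient = 0.3086 − 0.04193 × 2.82 = 0.1903574 mGal/m
Combined elevation correction = 0.1903574 × 3153.5 = 600.3 mGal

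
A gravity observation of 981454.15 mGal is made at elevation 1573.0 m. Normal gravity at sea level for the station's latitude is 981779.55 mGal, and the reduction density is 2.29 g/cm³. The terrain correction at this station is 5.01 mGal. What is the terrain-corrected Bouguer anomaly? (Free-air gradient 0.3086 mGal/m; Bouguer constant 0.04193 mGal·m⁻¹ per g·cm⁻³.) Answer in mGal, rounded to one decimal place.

14.0

Free-air correction = 0.3086 × 1573.0 = 485.43 mGal
Free-air anomaly = 981454.15 − 981779.55 + (485.43) = 160.03 mGal
Bouguer slab correction = 0.04193 × 2.29 × 1573.0 = 151.04 mGal
Simple Bouguer anomaly = 160.03 − (151.04) = 8.99 mGal
Complete Bouguer anomaly = 8.99 + 5.01 = 14.00 mGal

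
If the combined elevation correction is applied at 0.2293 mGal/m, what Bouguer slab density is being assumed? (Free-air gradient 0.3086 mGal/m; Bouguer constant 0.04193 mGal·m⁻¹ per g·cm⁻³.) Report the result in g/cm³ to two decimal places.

1.89

0.2293 = 0.3086 − 0.04193 × ρ
ρ = (0.3086 − 0.2293) / 0.04193 = 1.89 g/cm³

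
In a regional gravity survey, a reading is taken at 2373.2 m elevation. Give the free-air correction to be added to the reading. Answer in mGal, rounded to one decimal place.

732.4

Free-air correction = 0.3086 × 2373.2 = 732.4 mGal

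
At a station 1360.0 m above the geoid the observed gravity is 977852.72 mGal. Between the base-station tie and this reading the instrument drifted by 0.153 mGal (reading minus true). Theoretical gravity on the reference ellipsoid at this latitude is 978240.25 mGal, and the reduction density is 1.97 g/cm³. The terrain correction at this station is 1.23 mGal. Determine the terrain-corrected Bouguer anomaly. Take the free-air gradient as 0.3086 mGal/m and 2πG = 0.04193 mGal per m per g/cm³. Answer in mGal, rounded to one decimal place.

Drift-corrected reading = 977852.72 − (0.153) = 977852.567 mGal
Free-air correction = 0.3086 × 1360.0 = 419.70 mGal
Free-air anomaly = 977852.567 − 978240.25 + (419.70) = 32.017 mGal
Bouguer slab correction = 0.04193 × 1.97 × 1360.0 = 112.34 mGal
Simple Bouguer anomaly = 32.017 − (112.34) = -80.323 mGal
Complete Bouguer anomaly = -80.323 + 1.23 = -79.093 mGal

-79.1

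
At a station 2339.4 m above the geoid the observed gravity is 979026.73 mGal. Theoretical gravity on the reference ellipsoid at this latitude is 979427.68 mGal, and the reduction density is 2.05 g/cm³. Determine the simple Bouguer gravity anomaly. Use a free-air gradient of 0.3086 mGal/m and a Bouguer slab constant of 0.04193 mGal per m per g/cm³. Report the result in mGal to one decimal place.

Free-air correction = 0.3086 × 2339.4 = 721.94 mGal
Free-air anomaly = 979026.73 − 979427.68 + (721.94) = 320.99 mGal
Bouguer slab correction = 0.04193 × 2.05 × 2339.4 = 201.09 mGal
Simple Bouguer anomaly = 320.99 − (201.09) = 119.90 mGal

119.9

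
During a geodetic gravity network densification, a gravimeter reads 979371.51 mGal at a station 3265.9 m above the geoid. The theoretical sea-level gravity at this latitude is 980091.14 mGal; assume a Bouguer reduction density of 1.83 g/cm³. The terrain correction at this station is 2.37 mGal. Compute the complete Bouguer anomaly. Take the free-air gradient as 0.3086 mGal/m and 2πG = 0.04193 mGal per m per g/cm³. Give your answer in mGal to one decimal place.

40.0

Free-air correction = 0.3086 × 3265.9 = 1007.86 mGal
Free-air anomaly = 979371.51 − 980091.14 + (1007.86) = 288.23 mGal
Bouguer slab correction = 0.04193 × 1.83 × 3265.9 = 250.60 mGal
Simple Bouguer anomaly = 288.23 − (250.60) = 37.63 mGal
Complete Bouguer anomaly = 37.63 + 2.37 = 40.00 mGal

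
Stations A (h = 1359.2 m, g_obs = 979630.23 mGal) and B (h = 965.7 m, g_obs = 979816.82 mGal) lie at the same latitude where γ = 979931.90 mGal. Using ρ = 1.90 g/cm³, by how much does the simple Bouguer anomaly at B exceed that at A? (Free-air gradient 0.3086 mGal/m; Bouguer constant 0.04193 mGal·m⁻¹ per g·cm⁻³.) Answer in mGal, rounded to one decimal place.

Δg_SB(A) = 979630.23 − 979931.90 + 0.3086×1359.2 − 0.04193×1.90×1359.2 = 9.50 mGal
Δg_SB(B) = 979816.82 − 979931.90 + 0.3086×965.7 − 0.04193×1.90×965.7 = 106.00 mGal
Difference = 106.00 − (9.50) = 96.50 mGal

96.5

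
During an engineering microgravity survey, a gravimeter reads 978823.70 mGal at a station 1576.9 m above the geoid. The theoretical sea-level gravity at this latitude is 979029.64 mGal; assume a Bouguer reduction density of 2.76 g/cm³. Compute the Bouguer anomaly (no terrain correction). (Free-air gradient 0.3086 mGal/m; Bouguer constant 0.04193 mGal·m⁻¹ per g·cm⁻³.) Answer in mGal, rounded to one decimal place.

Free-air correction = 0.3086 × 1576.9 = 486.63 mGal
Free-air anomaly = 978823.70 − 979029.64 + (486.63) = 280.69 mGal
Bouguer slab correction = 0.04193 × 2.76 × 1576.9 = 182.49 mGal
Simple Bouguer anomaly = 280.69 − (182.49) = 98.20 mGal

98.2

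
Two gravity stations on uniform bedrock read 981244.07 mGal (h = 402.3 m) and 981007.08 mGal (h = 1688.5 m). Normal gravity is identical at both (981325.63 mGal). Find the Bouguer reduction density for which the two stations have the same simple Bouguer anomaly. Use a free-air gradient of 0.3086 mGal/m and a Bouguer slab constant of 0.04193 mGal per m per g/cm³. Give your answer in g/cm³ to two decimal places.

Δg_obs = 981007.08 − 981244.07 = -236.99 mGal over Δh = 1688.5 − 402.3 = 1286.2 m
Equal Bouguer anomalies ⇒ Δg_obs + (0.3086 − 0.04193ρ)·Δh = 0
0.3086 − 0.04193ρ = −Δg_obs/Δh = 0.18426
ρ = (0.3086 − 0.18426) / 0.04193 = 2.97 g/cm³

2.97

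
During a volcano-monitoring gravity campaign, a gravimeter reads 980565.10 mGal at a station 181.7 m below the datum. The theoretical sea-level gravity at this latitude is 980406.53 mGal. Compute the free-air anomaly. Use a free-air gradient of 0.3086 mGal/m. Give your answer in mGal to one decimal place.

Free-air correction = 0.3086 × -181.7 = -56.07 mGal
Free-air anomaly = 980565.10 − 980406.53 + (-56.07) = 102.50 mGal

102.5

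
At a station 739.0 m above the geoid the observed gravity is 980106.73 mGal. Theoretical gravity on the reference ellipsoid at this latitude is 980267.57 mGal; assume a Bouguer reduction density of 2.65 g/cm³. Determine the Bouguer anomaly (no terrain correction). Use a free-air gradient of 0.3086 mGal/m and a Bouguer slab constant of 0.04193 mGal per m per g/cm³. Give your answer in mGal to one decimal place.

-14.9

Free-air correction = 0.3086 × 739.0 = 228.06 mGal
Free-air anomaly = 980106.73 − 980267.57 + (228.06) = 67.22 mGal
Bouguer slab correction = 0.04193 × 2.65 × 739.0 = 82.11 mGal
Simple Bouguer anomaly = 67.22 − (82.11) = -14.89 mGal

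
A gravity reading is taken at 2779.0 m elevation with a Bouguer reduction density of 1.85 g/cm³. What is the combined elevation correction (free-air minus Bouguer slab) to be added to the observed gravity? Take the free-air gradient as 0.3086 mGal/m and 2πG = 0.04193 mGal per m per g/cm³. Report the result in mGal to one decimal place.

Combined gradient = 0.3086 − 0.04193 × 1.85 = 0.2310295 mGal/m
Combined elevation correction = 0.2310295 × 2779.0 = 642.0 mGal

642.0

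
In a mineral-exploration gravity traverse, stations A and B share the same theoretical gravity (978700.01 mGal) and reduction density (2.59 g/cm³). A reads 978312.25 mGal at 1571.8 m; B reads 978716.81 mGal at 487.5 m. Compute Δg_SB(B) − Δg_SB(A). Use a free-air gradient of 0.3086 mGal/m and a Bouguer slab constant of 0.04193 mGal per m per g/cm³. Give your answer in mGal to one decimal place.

Δg_SB(A) = 978312.25 − 978700.01 + 0.3086×1571.8 − 0.04193×2.59×1571.8 = -73.40 mGal
Δg_SB(B) = 978716.81 − 978700.01 + 0.3086×487.5 − 0.04193×2.59×487.5 = 114.30 mGal
Difference = 114.30 − (-73.40) = 187.70 mGal

187.7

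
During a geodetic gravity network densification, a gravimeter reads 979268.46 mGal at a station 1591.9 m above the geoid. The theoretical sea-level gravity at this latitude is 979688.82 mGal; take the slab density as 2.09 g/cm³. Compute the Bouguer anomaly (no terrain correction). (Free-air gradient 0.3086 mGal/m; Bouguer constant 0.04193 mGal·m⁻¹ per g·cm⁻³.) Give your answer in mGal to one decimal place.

Free-air correction = 0.3086 × 1591.9 = 491.26 mGal
Free-air anomaly = 979268.46 − 979688.82 + (491.26) = 70.90 mGal
Bouguer slab correction = 0.04193 × 2.09 × 1591.9 = 139.50 mGal
Simple Bouguer anomaly = 70.90 − (139.50) = -68.60 mGal

-68.6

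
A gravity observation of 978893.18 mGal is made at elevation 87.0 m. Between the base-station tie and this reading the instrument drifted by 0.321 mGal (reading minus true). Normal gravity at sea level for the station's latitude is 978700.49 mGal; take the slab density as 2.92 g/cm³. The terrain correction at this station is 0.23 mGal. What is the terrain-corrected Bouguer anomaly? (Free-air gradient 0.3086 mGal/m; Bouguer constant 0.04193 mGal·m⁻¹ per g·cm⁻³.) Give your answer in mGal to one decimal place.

208.8

Drift-corrected reading = 978893.18 − (0.321) = 978892.859 mGal
Free-air correction = 0.3086 × 87.0 = 26.85 mGal
Free-air anomaly = 978892.859 − 978700.49 + (26.85) = 219.219 mGal
Bouguer slab correction = 0.04193 × 2.92 × 87.0 = 10.65 mGal
Simple Bouguer anomaly = 219.219 − (10.65) = 208.569 mGal
Complete Bouguer anomaly = 208.569 + 0.23 = 208.799 mGal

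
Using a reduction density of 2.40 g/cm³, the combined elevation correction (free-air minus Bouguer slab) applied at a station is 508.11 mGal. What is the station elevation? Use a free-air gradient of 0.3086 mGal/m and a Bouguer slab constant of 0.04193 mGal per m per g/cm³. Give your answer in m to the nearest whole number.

Combined gradient = 0.3086 − 0.04193 × 2.40 = 0.2079680 mGal/m
h = 508.11 / 0.2079680 = 2443.21 m

2443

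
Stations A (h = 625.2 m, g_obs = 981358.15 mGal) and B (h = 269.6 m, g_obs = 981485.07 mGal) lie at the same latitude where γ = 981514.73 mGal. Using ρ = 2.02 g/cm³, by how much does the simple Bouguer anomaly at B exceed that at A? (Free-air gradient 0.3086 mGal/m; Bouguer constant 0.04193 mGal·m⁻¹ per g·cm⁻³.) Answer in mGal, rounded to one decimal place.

47.3

Δg_SB(A) = 981358.15 − 981514.73 + 0.3086×625.2 − 0.04193×2.02×625.2 = -16.60 mGal
Δg_SB(B) = 981485.07 − 981514.73 + 0.3086×269.6 − 0.04193×2.02×269.6 = 30.70 mGal
Difference = 30.70 − (-16.60) = 47.30 mGal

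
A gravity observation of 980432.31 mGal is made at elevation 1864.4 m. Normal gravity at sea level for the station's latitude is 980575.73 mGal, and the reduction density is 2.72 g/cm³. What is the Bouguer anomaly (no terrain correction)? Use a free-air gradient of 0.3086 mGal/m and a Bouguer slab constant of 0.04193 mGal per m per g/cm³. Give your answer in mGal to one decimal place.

219.3

Free-air correction = 0.3086 × 1864.4 = 575.35 mGal
Free-air anomaly = 980432.31 − 980575.73 + (575.35) = 431.93 mGal
Bouguer slab correction = 0.04193 × 2.72 × 1864.4 = 212.63 mGal
Simple Bouguer anomaly = 431.93 − (212.63) = 219.30 mGal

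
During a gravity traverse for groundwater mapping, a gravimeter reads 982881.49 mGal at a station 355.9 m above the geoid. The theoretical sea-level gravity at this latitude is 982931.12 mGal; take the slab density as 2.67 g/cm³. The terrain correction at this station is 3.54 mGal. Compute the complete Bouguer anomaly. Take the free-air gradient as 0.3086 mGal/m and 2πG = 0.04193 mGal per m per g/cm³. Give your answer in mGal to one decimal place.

Free-air correction = 0.3086 × 355.9 = 109.83 mGal
Free-air anomaly = 982881.49 − 982931.12 + (109.83) = 60.20 mGal
Bouguer slab correction = 0.04193 × 2.67 × 355.9 = 39.84 mGal
Simple Bouguer anomaly = 60.20 − (39.84) = 20.36 mGal
Complete Bouguer anomaly = 20.36 + 3.54 = 23.90 mGal

23.9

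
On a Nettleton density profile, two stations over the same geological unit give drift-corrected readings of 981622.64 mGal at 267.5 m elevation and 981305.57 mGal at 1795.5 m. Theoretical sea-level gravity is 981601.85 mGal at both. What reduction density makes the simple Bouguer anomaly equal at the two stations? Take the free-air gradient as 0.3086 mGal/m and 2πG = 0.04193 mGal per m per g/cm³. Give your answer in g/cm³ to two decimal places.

2.41

Δg_obs = 981305.57 − 981622.64 = -317.07 mGal over Δh = 1795.5 − 267.5 = 1528.0 m
Equal Bouguer anomalies ⇒ Δg_obs + (0.3086 − 0.04193ρ)·Δh = 0
0.3086 − 0.04193ρ = −Δg_obs/Δh = 0.20751
ρ = (0.3086 − 0.20751) / 0.04193 = 2.41 g/cm³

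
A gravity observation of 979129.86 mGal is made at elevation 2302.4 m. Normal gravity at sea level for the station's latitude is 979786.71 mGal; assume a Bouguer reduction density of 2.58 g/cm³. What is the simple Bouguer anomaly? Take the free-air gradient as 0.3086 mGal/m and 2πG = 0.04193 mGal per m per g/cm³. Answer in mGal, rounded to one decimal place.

Free-air correction = 0.3086 × 2302.4 = 710.52 mGal
Free-air anomaly = 979129.86 − 979786.71 + (710.52) = 53.67 mGal
Bouguer slab correction = 0.04193 × 2.58 × 2302.4 = 249.07 mGal
Simple Bouguer anomaly = 53.67 − (249.07) = -195.40 mGal

-195.4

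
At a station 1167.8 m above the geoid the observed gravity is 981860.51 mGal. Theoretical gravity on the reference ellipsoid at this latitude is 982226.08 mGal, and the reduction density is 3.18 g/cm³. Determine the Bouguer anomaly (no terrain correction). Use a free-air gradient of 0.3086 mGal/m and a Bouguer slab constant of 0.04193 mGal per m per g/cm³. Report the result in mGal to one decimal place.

-160.9

Free-air correction = 0.3086 × 1167.8 = 360.38 mGal
Free-air anomaly = 981860.51 − 982226.08 + (360.38) = -5.19 mGal
Bouguer slab correction = 0.04193 × 3.18 × 1167.8 = 155.71 mGal
Simple Bouguer anomaly = -5.19 − (155.71) = -160.90 mGal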